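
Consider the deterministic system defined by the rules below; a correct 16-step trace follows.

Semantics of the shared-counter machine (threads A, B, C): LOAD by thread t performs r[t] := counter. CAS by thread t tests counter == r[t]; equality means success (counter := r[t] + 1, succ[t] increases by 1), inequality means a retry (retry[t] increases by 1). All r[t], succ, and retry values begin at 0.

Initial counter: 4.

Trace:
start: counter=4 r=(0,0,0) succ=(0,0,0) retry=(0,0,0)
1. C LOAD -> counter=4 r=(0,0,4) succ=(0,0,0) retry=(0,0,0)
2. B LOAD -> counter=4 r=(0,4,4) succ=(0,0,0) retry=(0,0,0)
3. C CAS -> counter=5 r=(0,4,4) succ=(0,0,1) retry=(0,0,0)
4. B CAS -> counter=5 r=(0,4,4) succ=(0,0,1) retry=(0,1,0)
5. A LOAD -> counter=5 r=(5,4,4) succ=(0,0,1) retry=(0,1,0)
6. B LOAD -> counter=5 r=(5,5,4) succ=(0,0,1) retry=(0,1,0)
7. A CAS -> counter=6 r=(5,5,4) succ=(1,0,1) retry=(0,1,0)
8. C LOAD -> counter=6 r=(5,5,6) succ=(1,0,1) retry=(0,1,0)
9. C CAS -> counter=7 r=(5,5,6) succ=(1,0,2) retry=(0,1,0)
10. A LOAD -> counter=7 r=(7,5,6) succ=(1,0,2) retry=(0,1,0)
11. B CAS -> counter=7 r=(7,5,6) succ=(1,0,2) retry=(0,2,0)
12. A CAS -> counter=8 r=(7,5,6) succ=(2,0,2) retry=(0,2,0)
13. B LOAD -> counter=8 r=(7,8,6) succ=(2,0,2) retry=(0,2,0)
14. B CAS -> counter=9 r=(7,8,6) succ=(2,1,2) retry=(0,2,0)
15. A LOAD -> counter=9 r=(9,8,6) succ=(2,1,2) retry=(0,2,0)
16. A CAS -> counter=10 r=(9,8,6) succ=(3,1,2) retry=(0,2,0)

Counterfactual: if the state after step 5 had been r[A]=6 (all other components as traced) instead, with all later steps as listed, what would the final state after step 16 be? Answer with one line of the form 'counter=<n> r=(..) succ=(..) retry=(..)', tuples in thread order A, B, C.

state after step 5 := counter=5 r=(6,4,4) succ=(0,0,1) retry=(0,1,0)
6. B LOAD -> counter=5 r=(6,5,4) succ=(0,0,1) retry=(0,1,0)
7. A CAS -> counter=5 r=(6,5,4) succ=(0,0,1) retry=(1,1,0)
8. C LOAD -> counter=5 r=(6,5,5) succ=(0,0,1) retry=(1,1,0)
9. C CAS -> counter=6 r=(6,5,5) succ=(0,0,2) retry=(1,1,0)
10. A LOAD -> counter=6 r=(6,5,5) succ=(0,0,2) retry=(1,1,0)
11. B CAS -> counter=6 r=(6,5,5) succ=(0,0,2) retry=(1,2,0)
12. A CAS -> counter=7 r=(6,5,5) succ=(1,0,2) retry=(1,2,0)
13. B LOAD -> counter=7 r=(6,7,5) succ=(1,0,2) retry=(1,2,0)
14. B CAS -> counter=8 r=(6,7,5) succ=(1,1,2) retry=(1,2,0)
15. A LOAD -> counter=8 r=(8,7,5) succ=(1,1,2) retry=(1,2,0)
16. A CAS -> counter=9 r=(8,7,5) succ=(2,1,2) retry=(1,2,0)

counter=9 r=(8,7,5) succ=(2,1,2) retry=(1,2,0)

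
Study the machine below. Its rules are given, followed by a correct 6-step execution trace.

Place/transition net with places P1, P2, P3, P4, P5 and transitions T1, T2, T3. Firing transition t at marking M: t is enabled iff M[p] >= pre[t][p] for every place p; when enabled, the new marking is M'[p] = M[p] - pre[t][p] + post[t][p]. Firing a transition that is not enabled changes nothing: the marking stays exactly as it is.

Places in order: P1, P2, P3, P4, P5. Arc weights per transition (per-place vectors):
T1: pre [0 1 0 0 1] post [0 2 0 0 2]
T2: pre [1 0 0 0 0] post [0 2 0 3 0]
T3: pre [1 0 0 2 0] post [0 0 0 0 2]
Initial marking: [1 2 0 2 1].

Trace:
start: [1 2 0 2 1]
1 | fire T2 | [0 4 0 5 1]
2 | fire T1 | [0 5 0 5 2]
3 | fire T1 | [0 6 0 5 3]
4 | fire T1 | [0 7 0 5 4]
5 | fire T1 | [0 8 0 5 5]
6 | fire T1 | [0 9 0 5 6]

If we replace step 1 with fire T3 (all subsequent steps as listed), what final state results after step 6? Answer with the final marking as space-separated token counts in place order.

0 7 0 0 8

(re-executing from step 1 with the substitution; state before step 1: [1 2 0 2 1])
1 | fire T3 | [0 2 0 0 3]
2 | fire T1 | [0 3 0 0 4]
3 | fire T1 | [0 4 0 0 5]
4 | fire T1 | [0 5 0 0 6]
5 | fire T1 | [0 6 0 0 7]
6 | fire T1 | [0 7 0 0 8]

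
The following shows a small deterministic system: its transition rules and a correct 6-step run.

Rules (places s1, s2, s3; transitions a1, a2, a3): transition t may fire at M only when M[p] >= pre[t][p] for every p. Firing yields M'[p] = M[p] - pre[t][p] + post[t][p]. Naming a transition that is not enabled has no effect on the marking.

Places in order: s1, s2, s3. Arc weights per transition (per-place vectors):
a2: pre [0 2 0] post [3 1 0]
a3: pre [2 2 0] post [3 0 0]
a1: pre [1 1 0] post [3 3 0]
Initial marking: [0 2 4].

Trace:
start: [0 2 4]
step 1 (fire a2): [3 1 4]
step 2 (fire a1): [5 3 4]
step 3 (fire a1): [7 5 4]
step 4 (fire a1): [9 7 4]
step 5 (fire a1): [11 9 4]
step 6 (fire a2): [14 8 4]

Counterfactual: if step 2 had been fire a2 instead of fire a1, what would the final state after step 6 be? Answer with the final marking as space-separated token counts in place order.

12 6 4

(re-executing from step 2 with the substitution; state before step 2: [3 1 4])
step 2 (fire a2): [3 1 4]
step 3 (fire a1): [5 3 4]
step 4 (fire a1): [7 5 4]
step 5 (fire a1): [9 7 4]
step 6 (fire a2): [12 6 4]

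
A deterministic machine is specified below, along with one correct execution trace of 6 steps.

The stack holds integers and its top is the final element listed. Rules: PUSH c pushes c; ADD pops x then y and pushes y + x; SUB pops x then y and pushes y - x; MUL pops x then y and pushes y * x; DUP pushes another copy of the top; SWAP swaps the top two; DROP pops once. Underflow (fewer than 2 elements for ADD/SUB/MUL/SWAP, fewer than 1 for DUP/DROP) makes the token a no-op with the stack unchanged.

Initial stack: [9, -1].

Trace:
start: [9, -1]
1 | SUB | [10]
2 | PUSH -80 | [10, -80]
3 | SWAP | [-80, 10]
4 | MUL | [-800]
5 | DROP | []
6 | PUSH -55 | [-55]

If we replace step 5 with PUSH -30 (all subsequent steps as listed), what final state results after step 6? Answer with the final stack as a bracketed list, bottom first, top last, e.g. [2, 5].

(re-executing from step 5 with the substitution; state before step 5: [-800])
5 | PUSH -30 | [-800, -30]
6 | PUSH -55 | [-800, -30, -55]

[-800, -30, -55]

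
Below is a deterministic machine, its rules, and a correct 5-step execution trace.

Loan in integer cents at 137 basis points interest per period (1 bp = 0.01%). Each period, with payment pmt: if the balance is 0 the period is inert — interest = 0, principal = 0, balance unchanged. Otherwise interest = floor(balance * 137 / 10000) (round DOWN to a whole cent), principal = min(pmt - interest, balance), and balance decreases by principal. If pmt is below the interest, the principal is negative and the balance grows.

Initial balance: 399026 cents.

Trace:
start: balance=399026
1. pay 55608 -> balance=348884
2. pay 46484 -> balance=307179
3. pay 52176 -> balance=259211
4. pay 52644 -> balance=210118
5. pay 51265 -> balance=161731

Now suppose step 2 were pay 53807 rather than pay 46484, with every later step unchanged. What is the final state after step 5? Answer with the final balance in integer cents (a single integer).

(re-executing from step 2 with the substitution; state before step 2: balance=348884)
2. pay 53807 -> balance=299856
3. pay 52176 -> balance=251788
4. pay 52644 -> balance=202593
5. pay 51265 -> balance=154103

154103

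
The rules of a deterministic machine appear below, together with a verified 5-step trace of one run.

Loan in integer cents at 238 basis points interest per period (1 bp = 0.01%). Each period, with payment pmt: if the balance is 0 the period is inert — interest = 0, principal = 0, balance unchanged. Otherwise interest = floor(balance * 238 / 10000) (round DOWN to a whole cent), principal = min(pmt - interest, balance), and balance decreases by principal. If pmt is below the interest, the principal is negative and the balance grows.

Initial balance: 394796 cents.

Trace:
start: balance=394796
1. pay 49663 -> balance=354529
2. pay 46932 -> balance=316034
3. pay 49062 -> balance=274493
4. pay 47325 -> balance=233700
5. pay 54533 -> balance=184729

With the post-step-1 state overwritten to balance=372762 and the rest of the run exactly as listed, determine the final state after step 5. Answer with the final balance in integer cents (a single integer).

state after step 1 := balance=372762
2. pay 46932 -> balance=334701
3. pay 49062 -> balance=293604
4. pay 47325 -> balance=253266
5. pay 54533 -> balance=204760

204760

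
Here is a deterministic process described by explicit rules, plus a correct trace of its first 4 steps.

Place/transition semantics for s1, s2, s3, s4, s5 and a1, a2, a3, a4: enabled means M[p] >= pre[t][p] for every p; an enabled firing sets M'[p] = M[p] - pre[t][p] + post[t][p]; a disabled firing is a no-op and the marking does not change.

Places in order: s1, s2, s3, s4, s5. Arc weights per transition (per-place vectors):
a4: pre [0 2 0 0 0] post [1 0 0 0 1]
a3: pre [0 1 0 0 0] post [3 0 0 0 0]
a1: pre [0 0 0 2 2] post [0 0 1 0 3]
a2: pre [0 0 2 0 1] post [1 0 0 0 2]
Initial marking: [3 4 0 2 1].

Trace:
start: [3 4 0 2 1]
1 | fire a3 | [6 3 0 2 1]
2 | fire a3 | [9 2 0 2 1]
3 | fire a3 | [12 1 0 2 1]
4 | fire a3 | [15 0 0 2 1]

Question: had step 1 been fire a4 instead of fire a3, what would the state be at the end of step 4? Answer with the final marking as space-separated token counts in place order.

(re-executing from step 1 with the substitution; state before step 1: [3 4 0 2 1])
1 | fire a4 | [4 2 0 2 2]
2 | fire a3 | [7 1 0 2 2]
3 | fire a3 | [10 0 0 2 2]
4 | fire a3 | [10 0 0 2 2]

10 0 0 2 2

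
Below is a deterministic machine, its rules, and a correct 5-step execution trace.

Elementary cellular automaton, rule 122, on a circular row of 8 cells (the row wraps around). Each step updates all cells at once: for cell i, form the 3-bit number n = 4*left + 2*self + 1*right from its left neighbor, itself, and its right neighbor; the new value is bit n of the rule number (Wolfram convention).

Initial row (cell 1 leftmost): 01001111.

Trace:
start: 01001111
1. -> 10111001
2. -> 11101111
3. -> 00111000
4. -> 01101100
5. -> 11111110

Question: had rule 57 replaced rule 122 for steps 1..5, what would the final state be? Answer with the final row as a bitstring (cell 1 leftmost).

(re-executing steps 1..5 under rule 57; state before step 1: 01001111)
1. -> 10101000
2. -> 01010110
3. -> 00101101
4. -> 10011010
5. -> 01010101

01010101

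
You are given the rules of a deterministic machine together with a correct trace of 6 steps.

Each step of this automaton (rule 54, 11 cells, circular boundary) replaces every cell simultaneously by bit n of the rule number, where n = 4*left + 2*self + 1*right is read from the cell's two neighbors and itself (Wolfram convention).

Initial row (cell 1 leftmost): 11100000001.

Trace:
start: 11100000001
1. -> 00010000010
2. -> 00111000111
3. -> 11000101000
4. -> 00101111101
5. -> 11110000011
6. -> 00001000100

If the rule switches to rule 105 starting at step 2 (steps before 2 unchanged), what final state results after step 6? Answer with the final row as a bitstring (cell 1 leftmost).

(re-executing steps 2..6 under rule 105; state before step 2: 00010000010)
2. -> 11000111000
3. -> 11010101010
4. -> 11101010101
5. -> 00110101011
6. -> 00111010111

00111010111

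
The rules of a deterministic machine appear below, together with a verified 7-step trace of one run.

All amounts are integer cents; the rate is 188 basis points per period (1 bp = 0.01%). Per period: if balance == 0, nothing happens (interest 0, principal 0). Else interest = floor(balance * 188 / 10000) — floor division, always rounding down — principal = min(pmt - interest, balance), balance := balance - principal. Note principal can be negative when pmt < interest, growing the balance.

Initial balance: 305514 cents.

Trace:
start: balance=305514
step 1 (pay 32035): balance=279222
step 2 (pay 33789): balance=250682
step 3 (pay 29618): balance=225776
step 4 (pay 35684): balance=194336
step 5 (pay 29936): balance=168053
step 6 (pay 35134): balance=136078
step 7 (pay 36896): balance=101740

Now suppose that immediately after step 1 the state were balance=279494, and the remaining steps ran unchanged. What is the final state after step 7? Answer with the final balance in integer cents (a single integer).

102043

state after step 1 := balance=279494
step 2 (pay 33789): balance=250959
step 3 (pay 29618): balance=226059
step 4 (pay 35684): balance=194624
step 5 (pay 29936): balance=168346
step 6 (pay 35134): balance=136376
step 7 (pay 36896): balance=102043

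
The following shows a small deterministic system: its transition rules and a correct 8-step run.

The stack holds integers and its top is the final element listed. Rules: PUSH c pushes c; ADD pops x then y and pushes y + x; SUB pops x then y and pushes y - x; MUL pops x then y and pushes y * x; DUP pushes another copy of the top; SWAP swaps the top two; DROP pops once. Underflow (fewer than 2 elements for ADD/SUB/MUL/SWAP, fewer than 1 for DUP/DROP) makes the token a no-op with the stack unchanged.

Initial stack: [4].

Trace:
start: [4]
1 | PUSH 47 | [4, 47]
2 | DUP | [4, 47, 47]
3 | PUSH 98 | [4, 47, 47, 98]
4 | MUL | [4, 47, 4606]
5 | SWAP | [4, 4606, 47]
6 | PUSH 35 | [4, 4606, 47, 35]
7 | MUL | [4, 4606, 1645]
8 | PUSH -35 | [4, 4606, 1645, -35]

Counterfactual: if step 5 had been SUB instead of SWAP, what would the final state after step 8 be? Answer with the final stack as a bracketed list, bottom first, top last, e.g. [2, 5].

[4, -159565, -35]

(re-executing from step 5 with the substitution; state before step 5: [4, 47, 4606])
5 | SUB | [4, -4559]
6 | PUSH 35 | [4, -4559, 35]
7 | MUL | [4, -159565]
8 | PUSH -35 | [4, -159565, -35]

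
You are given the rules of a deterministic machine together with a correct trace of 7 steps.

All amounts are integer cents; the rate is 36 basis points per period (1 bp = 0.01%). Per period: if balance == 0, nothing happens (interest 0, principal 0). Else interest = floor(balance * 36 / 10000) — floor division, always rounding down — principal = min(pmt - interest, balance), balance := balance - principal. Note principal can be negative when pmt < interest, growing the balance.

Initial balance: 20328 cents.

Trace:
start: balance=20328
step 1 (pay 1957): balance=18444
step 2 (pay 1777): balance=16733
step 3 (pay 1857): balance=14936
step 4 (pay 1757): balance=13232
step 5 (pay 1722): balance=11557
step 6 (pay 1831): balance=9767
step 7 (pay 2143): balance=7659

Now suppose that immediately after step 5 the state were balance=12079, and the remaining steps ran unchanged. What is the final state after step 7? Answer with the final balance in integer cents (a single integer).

state after step 5 := balance=12079
step 6 (pay 1831): balance=10291
step 7 (pay 2143): balance=8185

8185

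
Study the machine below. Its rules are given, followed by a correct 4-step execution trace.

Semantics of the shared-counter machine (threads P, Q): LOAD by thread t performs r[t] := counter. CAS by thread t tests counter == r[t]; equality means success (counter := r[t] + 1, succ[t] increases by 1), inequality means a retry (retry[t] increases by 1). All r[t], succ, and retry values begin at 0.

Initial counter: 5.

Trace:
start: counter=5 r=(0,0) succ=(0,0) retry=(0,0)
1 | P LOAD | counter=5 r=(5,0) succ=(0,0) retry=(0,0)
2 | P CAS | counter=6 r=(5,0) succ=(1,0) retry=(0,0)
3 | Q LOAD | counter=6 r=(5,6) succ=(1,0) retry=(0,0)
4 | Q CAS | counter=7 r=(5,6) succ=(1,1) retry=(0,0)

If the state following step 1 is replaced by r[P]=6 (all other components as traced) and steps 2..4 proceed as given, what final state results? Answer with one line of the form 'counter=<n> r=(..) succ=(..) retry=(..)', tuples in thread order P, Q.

state after step 1 := counter=5 r=(6,0) succ=(0,0) retry=(0,0)
2 | P CAS | counter=5 r=(6,0) succ=(0,0) retry=(1,0)
3 | Q LOAD | counter=5 r=(6,5) succ=(0,0) retry=(1,0)
4 | Q CAS | counter=6 r=(6,5) succ=(0,1) retry=(1,0)

counter=6 r=(6,5) succ=(0,1) retry=(1,0)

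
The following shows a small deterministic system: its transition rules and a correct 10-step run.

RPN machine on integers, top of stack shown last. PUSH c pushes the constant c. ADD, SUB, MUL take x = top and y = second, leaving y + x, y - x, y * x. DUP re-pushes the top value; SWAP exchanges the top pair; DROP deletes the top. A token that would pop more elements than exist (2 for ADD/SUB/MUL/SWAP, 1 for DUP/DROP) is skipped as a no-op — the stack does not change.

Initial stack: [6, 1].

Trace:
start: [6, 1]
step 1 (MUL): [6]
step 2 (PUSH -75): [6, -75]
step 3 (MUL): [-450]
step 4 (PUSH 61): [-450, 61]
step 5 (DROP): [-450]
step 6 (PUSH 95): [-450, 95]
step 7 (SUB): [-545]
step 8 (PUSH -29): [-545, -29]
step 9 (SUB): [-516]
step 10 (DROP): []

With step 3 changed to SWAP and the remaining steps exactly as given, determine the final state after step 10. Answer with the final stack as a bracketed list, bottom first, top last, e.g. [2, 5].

(re-executing from step 3 with the substitution; state before step 3: [6, -75])
step 3 (SWAP): [-75, 6]
step 4 (PUSH 61): [-75, 6, 61]
step 5 (DROP): [-75, 6]
step 6 (PUSH 95): [-75, 6, 95]
step 7 (SUB): [-75, -89]
step 8 (PUSH -29): [-75, -89, -29]
step 9 (SUB): [-75, -60]
step 10 (DROP): [-75]

[-75]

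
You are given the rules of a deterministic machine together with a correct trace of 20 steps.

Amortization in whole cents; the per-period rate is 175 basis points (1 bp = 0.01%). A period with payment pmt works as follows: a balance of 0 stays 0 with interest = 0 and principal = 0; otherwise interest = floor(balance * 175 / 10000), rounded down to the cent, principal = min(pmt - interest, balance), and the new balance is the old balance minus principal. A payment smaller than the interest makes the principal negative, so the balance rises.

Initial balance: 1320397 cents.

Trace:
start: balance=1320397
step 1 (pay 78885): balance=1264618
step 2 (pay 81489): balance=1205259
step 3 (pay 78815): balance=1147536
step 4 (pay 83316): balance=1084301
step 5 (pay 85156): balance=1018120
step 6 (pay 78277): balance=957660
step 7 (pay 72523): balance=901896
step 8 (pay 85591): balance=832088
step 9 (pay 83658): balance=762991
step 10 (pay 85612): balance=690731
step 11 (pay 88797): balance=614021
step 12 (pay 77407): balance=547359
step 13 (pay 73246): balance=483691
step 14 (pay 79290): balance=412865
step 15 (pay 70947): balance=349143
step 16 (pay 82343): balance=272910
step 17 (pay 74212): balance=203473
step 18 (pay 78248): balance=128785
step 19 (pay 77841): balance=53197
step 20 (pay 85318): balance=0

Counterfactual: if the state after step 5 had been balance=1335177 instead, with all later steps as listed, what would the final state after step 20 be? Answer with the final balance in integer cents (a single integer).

380104

state after step 5 := balance=1335177
step 6 (pay 78277): balance=1280265
step 7 (pay 72523): balance=1230146
step 8 (pay 85591): balance=1166082
step 9 (pay 83658): balance=1102830
step 10 (pay 85612): balance=1036517
step 11 (pay 88797): balance=965859
step 12 (pay 77407): balance=905354
step 13 (pay 73246): balance=847951
step 14 (pay 79290): balance=783500
step 15 (pay 70947): balance=726264
step 16 (pay 82343): balance=656630
step 17 (pay 74212): balance=593909
step 18 (pay 78248): balance=526054
step 19 (pay 77841): balance=457418
step 20 (pay 85318): balance=380104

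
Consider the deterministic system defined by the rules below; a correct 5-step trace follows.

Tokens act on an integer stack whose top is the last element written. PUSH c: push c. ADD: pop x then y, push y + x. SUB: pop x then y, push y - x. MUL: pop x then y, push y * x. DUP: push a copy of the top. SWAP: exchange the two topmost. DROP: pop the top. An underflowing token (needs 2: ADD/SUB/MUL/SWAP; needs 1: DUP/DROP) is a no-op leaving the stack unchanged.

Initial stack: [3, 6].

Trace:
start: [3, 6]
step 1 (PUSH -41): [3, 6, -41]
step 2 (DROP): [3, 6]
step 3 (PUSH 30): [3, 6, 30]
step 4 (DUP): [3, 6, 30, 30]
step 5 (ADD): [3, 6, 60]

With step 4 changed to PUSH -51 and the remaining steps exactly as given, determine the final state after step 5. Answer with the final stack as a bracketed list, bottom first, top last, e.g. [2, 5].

(re-executing from step 4 with the substitution; state before step 4: [3, 6, 30])
step 4 (PUSH -51): [3, 6, 30, -51]
step 5 (ADD): [3, 6, -21]

[3, 6, -21]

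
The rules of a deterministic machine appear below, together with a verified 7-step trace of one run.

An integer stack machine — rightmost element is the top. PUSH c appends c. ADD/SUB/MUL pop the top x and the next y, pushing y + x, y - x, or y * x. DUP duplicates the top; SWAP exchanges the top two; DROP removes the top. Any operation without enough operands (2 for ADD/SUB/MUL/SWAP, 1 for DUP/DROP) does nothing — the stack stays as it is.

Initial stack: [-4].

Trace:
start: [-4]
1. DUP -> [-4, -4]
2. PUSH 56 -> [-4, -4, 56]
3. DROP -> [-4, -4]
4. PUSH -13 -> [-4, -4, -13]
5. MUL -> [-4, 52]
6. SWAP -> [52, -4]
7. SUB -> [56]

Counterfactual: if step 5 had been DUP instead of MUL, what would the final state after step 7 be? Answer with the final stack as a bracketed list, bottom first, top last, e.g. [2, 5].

[-4, -4, 0]

(re-executing from step 5 with the substitution; state before step 5: [-4, -4, -13])
5. DUP -> [-4, -4, -13, -13]
6. SWAP -> [-4, -4, -13, -13]
7. SUB -> [-4, -4, 0]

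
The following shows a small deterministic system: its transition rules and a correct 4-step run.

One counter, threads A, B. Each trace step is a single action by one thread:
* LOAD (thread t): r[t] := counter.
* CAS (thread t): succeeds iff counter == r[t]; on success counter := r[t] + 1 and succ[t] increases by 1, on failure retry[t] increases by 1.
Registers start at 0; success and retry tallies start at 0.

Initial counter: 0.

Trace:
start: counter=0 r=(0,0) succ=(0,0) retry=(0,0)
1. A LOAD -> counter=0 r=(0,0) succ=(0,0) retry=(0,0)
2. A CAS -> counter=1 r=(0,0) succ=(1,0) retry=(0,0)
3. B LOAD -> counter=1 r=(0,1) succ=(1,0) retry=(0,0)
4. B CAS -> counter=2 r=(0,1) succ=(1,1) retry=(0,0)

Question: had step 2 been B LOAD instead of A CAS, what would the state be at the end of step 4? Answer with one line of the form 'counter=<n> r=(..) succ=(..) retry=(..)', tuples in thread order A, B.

(re-executing from step 2 with the substitution; state before step 2: counter=0 r=(0,0) succ=(0,0) retry=(0,0))
2. B LOAD -> counter=0 r=(0,0) succ=(0,0) retry=(0,0)
3. B LOAD -> counter=0 r=(0,0) succ=(0,0) retry=(0,0)
4. B CAS -> counter=1 r=(0,0) succ=(0,1) retry=(0,0)

counter=1 r=(0,0) succ=(0,1) retry=(0,0)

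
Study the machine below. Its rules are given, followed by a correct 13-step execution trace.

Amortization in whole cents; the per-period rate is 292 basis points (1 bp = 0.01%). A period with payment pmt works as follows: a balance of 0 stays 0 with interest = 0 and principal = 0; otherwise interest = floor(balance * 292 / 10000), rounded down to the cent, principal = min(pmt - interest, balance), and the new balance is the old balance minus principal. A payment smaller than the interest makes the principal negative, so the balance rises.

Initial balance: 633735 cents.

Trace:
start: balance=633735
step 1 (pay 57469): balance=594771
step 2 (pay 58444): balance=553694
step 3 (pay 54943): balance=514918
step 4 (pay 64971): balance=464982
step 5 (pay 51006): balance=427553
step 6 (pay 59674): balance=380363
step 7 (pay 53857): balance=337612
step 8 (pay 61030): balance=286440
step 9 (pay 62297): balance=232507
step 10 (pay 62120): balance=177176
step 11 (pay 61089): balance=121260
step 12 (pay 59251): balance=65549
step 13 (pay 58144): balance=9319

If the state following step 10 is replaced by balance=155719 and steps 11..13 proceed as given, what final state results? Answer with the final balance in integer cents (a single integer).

state after step 10 := balance=155719
step 11 (pay 61089): balance=99176
step 12 (pay 59251): balance=42820
step 13 (pay 58144): balance=0

0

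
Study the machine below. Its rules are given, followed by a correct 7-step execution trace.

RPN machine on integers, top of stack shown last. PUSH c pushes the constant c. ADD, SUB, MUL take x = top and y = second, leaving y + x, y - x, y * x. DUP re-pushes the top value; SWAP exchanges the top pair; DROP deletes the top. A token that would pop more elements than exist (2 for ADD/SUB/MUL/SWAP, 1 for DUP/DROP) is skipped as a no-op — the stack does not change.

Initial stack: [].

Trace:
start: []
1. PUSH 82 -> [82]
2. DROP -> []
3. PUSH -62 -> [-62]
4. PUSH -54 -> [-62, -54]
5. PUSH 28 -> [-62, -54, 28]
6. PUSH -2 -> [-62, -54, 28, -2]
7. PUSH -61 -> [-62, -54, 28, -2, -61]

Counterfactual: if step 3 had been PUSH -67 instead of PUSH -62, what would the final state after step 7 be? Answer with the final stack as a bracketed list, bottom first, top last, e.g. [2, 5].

(re-executing from step 3 with the substitution; state before step 3: [])
3. PUSH -67 -> [-67]
4. PUSH -54 -> [-67, -54]
5. PUSH 28 -> [-67, -54, 28]
6. PUSH -2 -> [-67, -54, 28, -2]
7. PUSH -61 -> [-67, -54, 28, -2, -61]

[-67, -54, 28, -2, -61]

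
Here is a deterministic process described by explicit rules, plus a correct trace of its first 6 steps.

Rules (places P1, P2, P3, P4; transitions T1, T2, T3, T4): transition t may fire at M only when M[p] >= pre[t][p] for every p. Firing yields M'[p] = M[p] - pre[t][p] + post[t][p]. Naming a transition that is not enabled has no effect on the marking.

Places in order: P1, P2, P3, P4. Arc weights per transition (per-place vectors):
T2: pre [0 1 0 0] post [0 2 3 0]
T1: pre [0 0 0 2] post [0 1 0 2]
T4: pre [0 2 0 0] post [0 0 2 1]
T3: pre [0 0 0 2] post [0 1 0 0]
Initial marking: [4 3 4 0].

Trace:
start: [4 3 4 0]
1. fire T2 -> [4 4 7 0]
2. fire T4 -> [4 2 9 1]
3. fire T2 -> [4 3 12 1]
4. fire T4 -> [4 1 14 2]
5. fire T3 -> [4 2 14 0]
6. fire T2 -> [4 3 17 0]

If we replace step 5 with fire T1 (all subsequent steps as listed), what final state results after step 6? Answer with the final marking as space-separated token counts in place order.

4 3 17 2

(re-executing from step 5 with the substitution; state before step 5: [4 1 14 2])
5. fire T1 -> [4 2 14 2]
6. fire T2 -> [4 3 17 2]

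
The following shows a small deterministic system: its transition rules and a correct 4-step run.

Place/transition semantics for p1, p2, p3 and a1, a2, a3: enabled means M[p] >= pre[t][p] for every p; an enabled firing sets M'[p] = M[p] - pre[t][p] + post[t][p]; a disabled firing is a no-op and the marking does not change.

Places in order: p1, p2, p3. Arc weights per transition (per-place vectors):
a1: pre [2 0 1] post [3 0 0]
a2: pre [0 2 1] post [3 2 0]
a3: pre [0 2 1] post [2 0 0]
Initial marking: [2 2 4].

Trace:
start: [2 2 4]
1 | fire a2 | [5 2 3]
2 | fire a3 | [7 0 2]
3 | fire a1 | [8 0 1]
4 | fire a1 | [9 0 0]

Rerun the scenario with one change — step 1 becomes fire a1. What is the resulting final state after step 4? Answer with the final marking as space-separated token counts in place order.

(re-executing from step 1 with the substitution; state before step 1: [2 2 4])
1 | fire a1 | [3 2 3]
2 | fire a3 | [5 0 2]
3 | fire a1 | [6 0 1]
4 | fire a1 | [7 0 0]

7 0 0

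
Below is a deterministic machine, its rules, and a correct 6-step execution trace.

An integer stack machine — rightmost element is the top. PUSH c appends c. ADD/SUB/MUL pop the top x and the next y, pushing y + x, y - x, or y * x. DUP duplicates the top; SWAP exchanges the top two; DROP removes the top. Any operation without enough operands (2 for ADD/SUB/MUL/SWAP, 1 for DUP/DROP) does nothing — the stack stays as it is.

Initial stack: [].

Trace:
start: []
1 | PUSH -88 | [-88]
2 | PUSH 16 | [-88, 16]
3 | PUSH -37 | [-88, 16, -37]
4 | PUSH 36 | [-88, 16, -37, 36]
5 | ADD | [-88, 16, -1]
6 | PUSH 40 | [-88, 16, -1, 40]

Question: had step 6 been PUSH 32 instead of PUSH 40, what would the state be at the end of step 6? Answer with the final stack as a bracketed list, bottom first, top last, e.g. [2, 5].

(re-executing from step 6 with the substitution; state before step 6: [-88, 16, -1])
6 | PUSH 32 | [-88, 16, -1, 32]

[-88, 16, -1, 32]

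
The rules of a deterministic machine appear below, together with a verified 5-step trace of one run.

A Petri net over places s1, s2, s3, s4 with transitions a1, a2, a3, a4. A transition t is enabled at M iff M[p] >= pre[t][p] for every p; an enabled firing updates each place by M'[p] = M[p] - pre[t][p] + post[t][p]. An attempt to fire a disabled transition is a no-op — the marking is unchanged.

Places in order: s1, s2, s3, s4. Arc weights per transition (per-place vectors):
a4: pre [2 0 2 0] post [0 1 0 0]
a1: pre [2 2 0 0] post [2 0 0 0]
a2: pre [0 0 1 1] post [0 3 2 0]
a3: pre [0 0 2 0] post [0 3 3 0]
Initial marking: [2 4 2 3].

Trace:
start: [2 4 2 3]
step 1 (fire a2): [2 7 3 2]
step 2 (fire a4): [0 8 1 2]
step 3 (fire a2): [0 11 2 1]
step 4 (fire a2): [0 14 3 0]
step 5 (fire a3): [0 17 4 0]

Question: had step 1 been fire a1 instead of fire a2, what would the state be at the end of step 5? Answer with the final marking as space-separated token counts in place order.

0 3 0 3

(re-executing from step 1 with the substitution; state before step 1: [2 4 2 3])
step 1 (fire a1): [2 2 2 3]
step 2 (fire a4): [0 3 0 3]
step 3 (fire a2): [0 3 0 3]
step 4 (fire a2): [0 3 0 3]
step 5 (fire a3): [0 3 0 3]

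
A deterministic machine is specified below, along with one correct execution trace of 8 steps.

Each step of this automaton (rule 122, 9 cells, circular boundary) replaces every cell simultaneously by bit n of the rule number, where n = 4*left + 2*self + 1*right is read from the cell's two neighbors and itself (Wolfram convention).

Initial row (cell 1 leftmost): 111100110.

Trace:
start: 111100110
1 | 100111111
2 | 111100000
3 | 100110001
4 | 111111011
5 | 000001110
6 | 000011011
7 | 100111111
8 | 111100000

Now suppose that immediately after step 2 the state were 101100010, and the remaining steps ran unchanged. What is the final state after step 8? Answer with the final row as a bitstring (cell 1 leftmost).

110011111

state after step 2 := 101100010
3 | 011110101
4 | 110011010
5 | 111111101
6 | 000000111
7 | 100001101
8 | 110011111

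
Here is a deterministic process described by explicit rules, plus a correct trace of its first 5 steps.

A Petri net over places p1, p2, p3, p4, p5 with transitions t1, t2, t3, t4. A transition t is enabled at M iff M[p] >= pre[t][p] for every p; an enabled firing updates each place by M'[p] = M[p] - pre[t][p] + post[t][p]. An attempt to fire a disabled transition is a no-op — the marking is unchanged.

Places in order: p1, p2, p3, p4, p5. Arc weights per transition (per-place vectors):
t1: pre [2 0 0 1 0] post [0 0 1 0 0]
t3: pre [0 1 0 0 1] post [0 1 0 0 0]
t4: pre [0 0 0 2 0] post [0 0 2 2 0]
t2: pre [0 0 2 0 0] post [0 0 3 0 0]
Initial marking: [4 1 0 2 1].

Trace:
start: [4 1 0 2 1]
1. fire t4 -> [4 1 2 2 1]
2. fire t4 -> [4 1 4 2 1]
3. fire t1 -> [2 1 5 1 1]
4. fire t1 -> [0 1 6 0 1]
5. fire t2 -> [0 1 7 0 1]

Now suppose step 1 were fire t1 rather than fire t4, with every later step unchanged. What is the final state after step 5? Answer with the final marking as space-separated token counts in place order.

(re-executing from step 1 with the substitution; state before step 1: [4 1 0 2 1])
1. fire t1 -> [2 1 1 1 1]
2. fire t4 -> [2 1 1 1 1]
3. fire t1 -> [0 1 2 0 1]
4. fire t1 -> [0 1 2 0 1]
5. fire t2 -> [0 1 3 0 1]

0 1 3 0 1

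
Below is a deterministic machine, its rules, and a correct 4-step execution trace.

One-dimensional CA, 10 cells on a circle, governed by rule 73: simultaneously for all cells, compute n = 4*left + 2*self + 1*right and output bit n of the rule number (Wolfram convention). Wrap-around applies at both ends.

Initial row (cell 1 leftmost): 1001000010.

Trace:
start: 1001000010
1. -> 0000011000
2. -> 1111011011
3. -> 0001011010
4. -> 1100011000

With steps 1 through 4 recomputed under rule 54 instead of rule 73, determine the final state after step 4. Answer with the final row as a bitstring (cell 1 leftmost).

(re-executing steps 1..4 under rule 54; state before step 1: 1001000010)
1. -> 1111100111
2. -> 0000011000
3. -> 0000100100
4. -> 0001111110

0001111110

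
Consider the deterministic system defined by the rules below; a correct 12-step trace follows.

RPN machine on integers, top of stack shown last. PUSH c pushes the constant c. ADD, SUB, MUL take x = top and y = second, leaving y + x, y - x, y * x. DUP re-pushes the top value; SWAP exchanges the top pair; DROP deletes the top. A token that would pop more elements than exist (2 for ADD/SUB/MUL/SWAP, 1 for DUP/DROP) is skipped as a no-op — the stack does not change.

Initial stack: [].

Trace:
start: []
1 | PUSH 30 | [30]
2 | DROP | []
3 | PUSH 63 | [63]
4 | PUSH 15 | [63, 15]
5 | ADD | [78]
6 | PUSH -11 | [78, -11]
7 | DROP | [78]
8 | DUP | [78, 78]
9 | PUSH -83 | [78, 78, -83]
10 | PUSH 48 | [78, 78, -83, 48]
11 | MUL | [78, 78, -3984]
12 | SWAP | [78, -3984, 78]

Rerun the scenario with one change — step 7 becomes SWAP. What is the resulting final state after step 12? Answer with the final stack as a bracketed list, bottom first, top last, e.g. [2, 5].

[-11, 78, -3984, 78]

(re-executing from step 7 with the substitution; state before step 7: [78, -11])
7 | SWAP | [-11, 78]
8 | DUP | [-11, 78, 78]
9 | PUSH -83 | [-11, 78, 78, -83]
10 | PUSH 48 | [-11, 78, 78, -83, 48]
11 | MUL | [-11, 78, 78, -3984]
12 | SWAP | [-11, 78, -3984, 78]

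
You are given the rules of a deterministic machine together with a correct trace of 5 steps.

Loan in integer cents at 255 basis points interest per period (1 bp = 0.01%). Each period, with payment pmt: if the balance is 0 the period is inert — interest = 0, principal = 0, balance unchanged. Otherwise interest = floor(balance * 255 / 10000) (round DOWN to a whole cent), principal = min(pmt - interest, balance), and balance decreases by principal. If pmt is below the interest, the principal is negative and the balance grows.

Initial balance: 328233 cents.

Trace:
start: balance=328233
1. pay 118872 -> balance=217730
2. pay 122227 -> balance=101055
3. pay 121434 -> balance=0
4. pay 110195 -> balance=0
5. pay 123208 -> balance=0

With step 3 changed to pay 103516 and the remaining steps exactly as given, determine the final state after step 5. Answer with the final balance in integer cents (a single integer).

0

(re-executing from step 3 with the substitution; state before step 3: balance=101055)
3. pay 103516 -> balance=115
4. pay 110195 -> balance=0
5. pay 123208 -> balance=0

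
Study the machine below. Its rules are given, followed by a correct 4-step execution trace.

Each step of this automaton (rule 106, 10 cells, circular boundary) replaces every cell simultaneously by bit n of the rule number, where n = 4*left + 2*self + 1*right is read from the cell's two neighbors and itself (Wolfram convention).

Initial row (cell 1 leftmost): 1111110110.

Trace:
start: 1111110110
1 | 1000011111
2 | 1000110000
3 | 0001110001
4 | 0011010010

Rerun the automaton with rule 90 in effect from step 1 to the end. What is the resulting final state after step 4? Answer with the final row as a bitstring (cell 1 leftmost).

1011010000

(re-executing steps 1..4 under rule 90; state before step 1: 1111110110)
1 | 1000010110
2 | 0100100110
3 | 1011011111
4 | 1011010000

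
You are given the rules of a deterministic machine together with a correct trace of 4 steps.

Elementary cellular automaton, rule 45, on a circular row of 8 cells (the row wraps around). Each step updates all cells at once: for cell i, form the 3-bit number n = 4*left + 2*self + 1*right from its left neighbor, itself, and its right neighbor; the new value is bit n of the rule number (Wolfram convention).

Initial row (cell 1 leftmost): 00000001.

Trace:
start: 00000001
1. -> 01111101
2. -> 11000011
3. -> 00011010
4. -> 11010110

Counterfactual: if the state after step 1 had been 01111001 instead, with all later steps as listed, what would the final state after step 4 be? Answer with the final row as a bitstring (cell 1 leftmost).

01010011

state after step 1 := 01111001
2. -> 11000001
3. -> 00011101
4. -> 01010011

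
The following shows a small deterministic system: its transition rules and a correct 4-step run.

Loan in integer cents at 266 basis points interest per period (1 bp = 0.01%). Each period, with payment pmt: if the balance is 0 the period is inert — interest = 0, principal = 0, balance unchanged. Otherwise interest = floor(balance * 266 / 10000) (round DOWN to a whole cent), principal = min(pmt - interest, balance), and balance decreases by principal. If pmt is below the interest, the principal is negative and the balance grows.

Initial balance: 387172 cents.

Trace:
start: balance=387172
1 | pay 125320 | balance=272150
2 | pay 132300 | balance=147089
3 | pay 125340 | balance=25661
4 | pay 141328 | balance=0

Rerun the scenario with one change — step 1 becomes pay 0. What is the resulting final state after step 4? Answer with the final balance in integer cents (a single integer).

20603

(re-executing from step 1 with the substitution; state before step 1: balance=387172)
1 | pay 0 | balance=397470
2 | pay 132300 | balance=275742
3 | pay 125340 | balance=157736
4 | pay 141328 | balance=20603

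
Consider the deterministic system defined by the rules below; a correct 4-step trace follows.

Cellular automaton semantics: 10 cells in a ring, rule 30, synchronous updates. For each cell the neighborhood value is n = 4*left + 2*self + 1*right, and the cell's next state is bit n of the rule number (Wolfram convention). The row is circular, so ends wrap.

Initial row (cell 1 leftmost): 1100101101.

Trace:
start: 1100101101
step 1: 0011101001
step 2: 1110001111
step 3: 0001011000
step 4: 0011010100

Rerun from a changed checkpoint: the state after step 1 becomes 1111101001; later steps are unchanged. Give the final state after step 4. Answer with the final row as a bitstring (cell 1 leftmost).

1100110101

state after step 1 := 1111101001
step 2: 0000001111
step 3: 1000011000
step 4: 1100110101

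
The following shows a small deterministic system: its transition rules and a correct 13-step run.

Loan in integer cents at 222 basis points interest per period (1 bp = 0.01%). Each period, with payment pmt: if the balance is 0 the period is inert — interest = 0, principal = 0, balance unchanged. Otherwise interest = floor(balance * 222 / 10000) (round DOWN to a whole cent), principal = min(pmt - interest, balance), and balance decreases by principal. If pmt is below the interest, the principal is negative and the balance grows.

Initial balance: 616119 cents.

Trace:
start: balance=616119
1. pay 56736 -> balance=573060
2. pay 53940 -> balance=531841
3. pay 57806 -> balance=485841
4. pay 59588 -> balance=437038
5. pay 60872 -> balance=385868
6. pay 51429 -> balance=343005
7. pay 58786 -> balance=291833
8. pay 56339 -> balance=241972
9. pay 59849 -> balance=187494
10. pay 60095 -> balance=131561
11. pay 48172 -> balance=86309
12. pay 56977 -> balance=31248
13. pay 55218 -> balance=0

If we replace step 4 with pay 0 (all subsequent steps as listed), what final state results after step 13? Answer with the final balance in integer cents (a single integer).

(re-executing from step 4 with the substitution; state before step 4: balance=485841)
4. pay 0 -> balance=496626
5. pay 60872 -> balance=446779
6. pay 51429 -> balance=405268
7. pay 58786 -> balance=355478
8. pay 56339 -> balance=307030
9. pay 59849 -> balance=253997
10. pay 60095 -> balance=199540
11. pay 48172 -> balance=155797
12. pay 56977 -> balance=102278
13. pay 55218 -> balance=49330

49330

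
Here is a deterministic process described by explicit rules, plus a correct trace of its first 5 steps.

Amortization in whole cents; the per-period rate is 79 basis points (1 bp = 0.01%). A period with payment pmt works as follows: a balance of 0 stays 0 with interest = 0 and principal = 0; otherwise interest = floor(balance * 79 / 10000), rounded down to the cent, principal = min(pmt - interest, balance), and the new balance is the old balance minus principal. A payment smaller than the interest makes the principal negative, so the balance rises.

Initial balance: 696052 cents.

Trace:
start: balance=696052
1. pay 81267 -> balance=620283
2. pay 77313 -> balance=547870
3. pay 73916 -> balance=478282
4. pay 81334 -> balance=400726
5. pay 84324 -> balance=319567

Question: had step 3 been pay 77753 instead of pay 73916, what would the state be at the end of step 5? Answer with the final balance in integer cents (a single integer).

315670

(re-executing from step 3 with the substitution; state before step 3: balance=547870)
3. pay 77753 -> balance=474445
4. pay 81334 -> balance=396859
5. pay 84324 -> balance=315670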